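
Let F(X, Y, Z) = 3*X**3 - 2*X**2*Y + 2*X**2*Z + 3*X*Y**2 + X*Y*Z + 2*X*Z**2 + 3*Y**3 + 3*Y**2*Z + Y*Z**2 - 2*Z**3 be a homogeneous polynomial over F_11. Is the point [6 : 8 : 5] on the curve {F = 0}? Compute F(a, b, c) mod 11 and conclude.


F(6,8,5) ≡ 5 (mod 11); P is NOT on the curve.

Evaluate F(6, 8, 5) term-by-term (mod 11).
  3*X**3 ↦ 3·216·1·1 = 648
  -2*X**2*Y ↦ -2·36·8·1 = -576
  2*X**2*Z ↦ 2·36·1·5 = 360
  3*X*Y**2 ↦ 3·6·64·1 = 1152
  X*Y*Z ↦ 1·6·8·5 = 240
  2*X*Z**2 ↦ 2·6·1·25 = 300
  3*Y**3 ↦ 3·1·512·1 = 1536
  3*Y**2*Z ↦ 3·1·64·5 = 960
  Y*Z**2 ↦ 1·1·8·25 = 200
  -2*Z**3 ↦ -2·1·1·125 = -250
Sum: F(6, 8, 5) = (648) + (-576) + (360) + (1152) + (240) + (300) + (1536) + (960) + (200) + (-250) = 4570.
Reducing mod 11: 4570 ≡ 5 (mod 11).
Since F(a, b, c) ≡ 5 ≠ 0 (mod 11), P does NOT lie on the curve.


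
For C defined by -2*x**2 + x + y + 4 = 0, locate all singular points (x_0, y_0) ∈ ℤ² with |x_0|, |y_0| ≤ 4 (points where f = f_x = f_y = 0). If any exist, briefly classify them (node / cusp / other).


No singular points in the scanned grid; C is smooth there.

Compute partial derivatives:
  f_x = 1 - 4*x.
  f_y = 1.
f_y = 1 is a nonzero constant, so f_y never vanishes: no point (x, y) can satisfy f = f_x = f_y = 0. In particular no (x, y) ∈ {−4, ..., 4}² is singular; the curve is smooth.


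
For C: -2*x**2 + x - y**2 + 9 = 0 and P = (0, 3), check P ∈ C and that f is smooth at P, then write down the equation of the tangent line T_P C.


Tangent line at P: x - 6*y + 18 = 0.

Step 1: f(0, 3) = 0, so P lies on C.
Step 2: partial derivatives
  f_x(x, y) = 1 - 4*x, f_y(x, y) = -2*y.
  f_x(P) = 1, f_y(P) = -6 (gradient nonzero, so P is smooth).
Step 3: tangent line at P: 1·(x − 0) + -6·(y − 3) = 0.
Expanding: x - 6*y + 18 = 0.


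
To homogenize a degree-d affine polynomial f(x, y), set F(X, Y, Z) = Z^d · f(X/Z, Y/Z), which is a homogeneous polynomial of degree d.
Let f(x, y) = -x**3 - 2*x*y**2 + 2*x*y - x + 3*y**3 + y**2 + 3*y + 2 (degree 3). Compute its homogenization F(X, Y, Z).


F(X, Y, Z) = -X**3 - 2*X*Y**2 + 2*X*Y*Z - X*Z**2 + 3*Y**3 + Y**2*Z + 3*Y*Z**2 + 2*Z**3

deg(f) = 3.
Substitute x = X/Z, y = Y/Z into f, then multiply by Z^3.
  monomial -1·x^3·y^0 ↦ -1·X^3·Y^0·Z^0.
  monomial -2·x^1·y^2 ↦ -2·X^1·Y^2·Z^0.
  monomial 2·x^1·y^1 ↦ 2·X^1·Y^1·Z^1.
  monomial -1·x^1·y^0 ↦ -1·X^1·Y^0·Z^2.
  monomial 3·x^0·y^3 ↦ 3·X^0·Y^3·Z^0.
  monomial 1·x^0·y^2 ↦ 1·X^0·Y^2·Z^1.
  monomial 3·x^0·y^1 ↦ 3·X^0·Y^1·Z^2.
  monomial 2·x^0·y^0 ↦ 2·X^0·Y^0·Z^3.
Collecting: F(X, Y, Z) = -X**3 - 2*X*Y**2 + 2*X*Y*Z - X*Z**2 + 3*Y**3 + Y**2*Z + 3*Y*Z**2 + 2*Z**3.


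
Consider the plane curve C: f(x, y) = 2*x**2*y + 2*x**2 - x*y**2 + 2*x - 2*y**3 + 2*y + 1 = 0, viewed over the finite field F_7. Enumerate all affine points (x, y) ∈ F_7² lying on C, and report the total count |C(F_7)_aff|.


Affine F_7-points: {(0, 4), (1, 2), (4, 2), (6, 6)}; count = 4.

For each of the 49 pairs (x, y) ∈ F_7², evaluate f(x, y) mod 7. Record the zeros.
  x = 0: [0↦1, 1↦1, 2↦3, 3↦2, 4↦0, 5↦6, 6↦1]  zeros at y ∈ {4}
  x = 1: [0↦5, 1↦6, 2↦0, 3↦3, 4↦3, 5↦2, 6↦2]  zeros at y ∈ {2}
  x = 2: [0↦6, 1↦5, 2↦2, 3↦6, 4↦5, 5↦1, 6↦3]  zeros at y ∈ ∅
  x = 3: [0↦4, 1↦5, 2↦2, 3↦4, 4↦6, 5↦3, 6↦4]  zeros at y ∈ ∅
  x = 4: [0↦6, 1↦6, 2↦0, 3↦4, 4↦6, 5↦1, 6↦5]  zeros at y ∈ {2}
  x = 5: [0↦5, 1↦1, 2↦3, 3↦6, 4↦5, 5↦2, 6↦6]  zeros at y ∈ ∅
  x = 6: [0↦1, 1↦4, 2↦4, 3↦3, 4↦3, 5↦6, 6↦0]  zeros at y ∈ {6}
Collecting zeros: affine points = {(0, 4), (1, 2), (4, 2), (6, 6)}.
Total count |C(F_7)_aff| = 4.


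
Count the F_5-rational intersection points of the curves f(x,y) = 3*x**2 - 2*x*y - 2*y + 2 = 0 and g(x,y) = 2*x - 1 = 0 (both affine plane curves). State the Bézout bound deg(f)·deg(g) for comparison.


Common zeros: {(3, 3)}; count = 1; Bézout bound = 2.

deg(f) = 2, deg(g) = 1, so Bézout bound = 2.
Scan x ∈ F_5. For each x, list the y ∈ F_5 with f(x, y) ≡ 0 and those with g(x, y) ≡ 0 (mod 5); the common zeros in that column are the intersection.
  x = 0: f ≡ 0 at y ∈ {1}; g ≡ 0 at y ∈ ∅; common: ∅.
  x = 1: f ≡ 0 at y ∈ {0}; g ≡ 0 at y ∈ ∅; common: ∅.
  x = 2: f ≡ 0 at y ∈ {4}; g ≡ 0 at y ∈ ∅; common: ∅.
  x = 3: f ≡ 0 at y ∈ {3}; g ≡ 0 at y ∈ {0, 1, 2, 3, 4}; common: {3}.
  x = 4: f ≡ 0 at y ∈ {0, 1, 2, 3, 4}; g ≡ 0 at y ∈ ∅; common: ∅.
Collecting: common zeros = {(3, 3)}, so the count is 1.
Comparison with the Bézout bound: 1 ≤ 2 = deg(f)·deg(g), as expected for curves with no common component (the affine F_5-count falls short of the bound because intersections may lie at infinity, over extension fields, or carry multiplicity).


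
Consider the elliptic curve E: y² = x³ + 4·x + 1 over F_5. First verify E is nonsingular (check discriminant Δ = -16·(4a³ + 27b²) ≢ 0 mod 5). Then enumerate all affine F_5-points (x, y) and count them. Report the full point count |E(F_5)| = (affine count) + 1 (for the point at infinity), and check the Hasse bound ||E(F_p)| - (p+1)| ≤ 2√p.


Affine points = {(0, 1), (0, 4), (1, 1), (1, 4), (3, 0), (4, 1), (4, 4)}; affine count = 7; |E(F_5)| = 8.

Discriminant check: Δ ∝ 4a³ + 27b² = 4·4³ + 27·1² = 4·64 + 27·1 ≡ 3 (mod 5). Nonzero ⇒ E is nonsingular.
For each x ∈ F_5, compute rhs = x³ + 4·x + 1 mod 5, then count y ∈ F_5 with y² ≡ rhs.
  x = 0: rhs = 1, matching y values: 1, 4 (2 points).
  x = 1: rhs = 1, matching y values: 1, 4 (2 points).
  x = 2: rhs = 2, matching y values: none (0 points).
  x = 3: rhs = 0, matching y values: 0 (1 points).
  x = 4: rhs = 1, matching y values: 1, 4 (2 points).
Total affine count: 7.
Full point count |E(F_5)| = 7 + 1 = 8.
Hasse bound: |8 − (5+1)| = |2| = 2 ≤ 2√5 ≈ 4.4721 ✓.


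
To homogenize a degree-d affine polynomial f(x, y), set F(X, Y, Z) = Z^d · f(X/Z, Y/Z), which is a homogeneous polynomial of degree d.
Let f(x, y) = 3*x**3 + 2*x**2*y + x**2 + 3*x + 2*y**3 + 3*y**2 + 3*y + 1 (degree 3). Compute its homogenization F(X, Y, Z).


F(X, Y, Z) = 3*X**3 + 2*X**2*Y + X**2*Z + 3*X*Z**2 + 2*Y**3 + 3*Y**2*Z + 3*Y*Z**2 + Z**3

deg(f) = 3.
Substitute x = X/Z, y = Y/Z into f, then multiply by Z^3.
  monomial 3·x^3·y^0 ↦ 3·X^3·Y^0·Z^0.
  monomial 2·x^2·y^1 ↦ 2·X^2·Y^1·Z^0.
  monomial 1·x^2·y^0 ↦ 1·X^2·Y^0·Z^1.
  monomial 3·x^1·y^0 ↦ 3·X^1·Y^0·Z^2.
  monomial 2·x^0·y^3 ↦ 2·X^0·Y^3·Z^0.
  monomial 3·x^0·y^2 ↦ 3·X^0·Y^2·Z^1.
  monomial 3·x^0·y^1 ↦ 3·X^0·Y^1·Z^2.
  monomial 1·x^0·y^0 ↦ 1·X^0·Y^0·Z^3.
Collecting: F(X, Y, Z) = 3*X**3 + 2*X**2*Y + X**2*Z + 3*X*Z**2 + 2*Y**3 + 3*Y**2*Z + 3*Y*Z**2 + Z**3.


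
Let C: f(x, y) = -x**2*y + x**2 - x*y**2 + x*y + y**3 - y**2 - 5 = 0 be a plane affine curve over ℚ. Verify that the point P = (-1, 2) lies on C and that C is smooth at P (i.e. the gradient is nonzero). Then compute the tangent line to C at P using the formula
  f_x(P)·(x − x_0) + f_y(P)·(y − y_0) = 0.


Tangent line at P: 10*y - 20 = 0.

Step 1: f(-1, 2) = 0, so P lies on C.
Step 2: partial derivatives
  f_x(x, y) = -2*x*y + 2*x - y**2 + y, f_y(x, y) = -x**2 - 2*x*y + x + 3*y**2 - 2*y.
  f_x(P) = 0, f_y(P) = 10 (gradient nonzero, so P is smooth).
Step 3: tangent line at P: 0·(x − -1) + 10·(y − 2) = 0.
Expanding: 10*y - 20 = 0.


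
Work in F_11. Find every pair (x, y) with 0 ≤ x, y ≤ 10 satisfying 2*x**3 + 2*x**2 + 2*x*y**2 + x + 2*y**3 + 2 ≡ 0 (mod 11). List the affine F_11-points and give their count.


Affine F_11-points: {(0, 10), (1, 1), (2, 4), (3, 0), (3, 8), (4, 1), (4, 5), (5, 1), (5, 2), (5, 3), (8, 9)}; count = 11.

For each of the 121 pairs (x, y) ∈ F_11², evaluate f(x, y) mod 11. Record the zeros.
  x = 0: [0↦2, 1↦4, 2↦7, 3↦1, 4↦9, 5↦10, 6↦5, 7↦6, 8↦3, 9↦8, 10↦0]  zeros at y ∈ {10}
  x = 1: [0↦7, 1↦0, 2↦9, 3↦2, 4↦2, 5↦10, 6↦5, 7↦10, 8↦4, 9↦10, 10↦7]  zeros at y ∈ {1}
  x = 2: [0↦6, 1↦1, 2↦5, 3↦8, 4↦0, 5↦4, 6↦10, 7↦8, 8↦10, 9↦6, 10↦8]  zeros at y ∈ {4}
  x = 3: [0↦0, 1↦8, 2↦7, 3↦9, 4↦4, 5↦4, 6↦10, 7↦1, 8↦0, 9↦8, 10↦4]  zeros at y ∈ {0, 8}
  x = 4: [0↦1, 1↦0, 2↦5, 3↦6, 4↦4, 5↦0, 6↦6, 7↦1, 8↦8, 9↦6, 10↦7]  zeros at y ∈ {1, 5}
  x = 5: [0↦10, 1↦0, 2↦0, 3↦0, 4↦1, 5↦4, 6↦10, 7↦9, 8↦2, 9↦1, 10↦7]  zeros at y ∈ {1, 2, 3}
  x = 6: [0↦6, 1↦9, 2↦4, 3↦3, 4↦7, 5↦6, 6↦1, 7↦4, 8↦5, 9↦5, 10↦5]  zeros at y ∈ ∅
  x = 7: [0↦1, 1↦6, 2↦7, 3↦5, 4↦1, 5↦7, 6↦2, 7↦9, 8↦7, 9↦8, 10↦2]  zeros at y ∈ ∅
  x = 8: [0↦7, 1↦3, 2↦10, 3↦7, 4↦6, 5↦8, 6↦3, 7↦3, 8↦9, 9↦0, 10↦10]  zeros at y ∈ {9}
  x = 9: [0↦3, 1↦1, 2↦3, 3↦10, 4↦1, 5↦10, 6↦5, 7↦9, 8↦1, 9↦4, 10↦8]  zeros at y ∈ ∅
  x = 10: [0↦1, 1↦1, 2↦9, 3↦4, 4↦9, 5↦3, 6↦9, 7↦6, 8↦6, 9↦10, 10↦8]  zeros at y ∈ ∅
Collecting zeros: affine points = {(0, 10), (1, 1), (2, 4), (3, 0), (3, 8), (4, 1), (4, 5), (5, 1), (5, 2), (5, 3), (8, 9)}.
Total count |C(F_11)_aff| = 11.


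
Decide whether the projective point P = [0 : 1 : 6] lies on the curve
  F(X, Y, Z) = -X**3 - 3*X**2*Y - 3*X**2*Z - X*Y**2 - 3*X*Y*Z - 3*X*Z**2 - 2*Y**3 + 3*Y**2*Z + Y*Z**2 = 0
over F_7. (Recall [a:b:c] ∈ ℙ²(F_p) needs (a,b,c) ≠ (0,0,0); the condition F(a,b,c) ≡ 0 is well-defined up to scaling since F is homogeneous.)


F(0,1,6) ≡ 3 (mod 7); P is NOT on the curve.

Evaluate F(0, 1, 6) term-by-term (mod 7).
  -X**3 ↦ -1·0·1·1 = 0
  -3*X**2*Y ↦ -3·0·1·1 = 0
  -3*X**2*Z ↦ -3·0·1·6 = 0
  -X*Y**2 ↦ -1·0·1·1 = 0
  -3*X*Y*Z ↦ -3·0·1·6 = 0
  -3*X*Z**2 ↦ -3·0·1·36 = 0
  -2*Y**3 ↦ -2·1·1·1 = -2
  3*Y**2*Z ↦ 3·1·1·6 = 18
  Y*Z**2 ↦ 1·1·1·36 = 36
Sum: F(0, 1, 6) = (0) + (0) + (0) + (0) + (0) + (0) + (-2) + (18) + (36) = 52.
Reducing mod 7: 52 ≡ 3 (mod 7).
Since F(a, b, c) ≡ 3 ≠ 0 (mod 7), P does NOT lie on the curve.


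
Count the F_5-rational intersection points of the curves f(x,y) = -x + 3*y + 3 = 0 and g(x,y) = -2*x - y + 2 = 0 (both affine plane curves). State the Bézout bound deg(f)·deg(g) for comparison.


Common zeros: {(2, 3)}; count = 1; Bézout bound = 1.

deg(f) = 1, deg(g) = 1, so Bézout bound = 1.
Scan x ∈ F_5. For each x, list the y ∈ F_5 with f(x, y) ≡ 0 and those with g(x, y) ≡ 0 (mod 5); the common zeros in that column are the intersection.
  x = 0: f ≡ 0 at y ∈ {4}; g ≡ 0 at y ∈ {2}; common: ∅.
  x = 1: f ≡ 0 at y ∈ {1}; g ≡ 0 at y ∈ {0}; common: ∅.
  x = 2: f ≡ 0 at y ∈ {3}; g ≡ 0 at y ∈ {3}; common: {3}.
  x = 3: f ≡ 0 at y ∈ {0}; g ≡ 0 at y ∈ {1}; common: ∅.
  x = 4: f ≡ 0 at y ∈ {2}; g ≡ 0 at y ∈ {4}; common: ∅.
Collecting: common zeros = {(2, 3)}, so the count is 1.
Comparison with the Bézout bound: 1 ≤ 1 = deg(f)·deg(g), as expected for curves with no common component (the bound is attained).


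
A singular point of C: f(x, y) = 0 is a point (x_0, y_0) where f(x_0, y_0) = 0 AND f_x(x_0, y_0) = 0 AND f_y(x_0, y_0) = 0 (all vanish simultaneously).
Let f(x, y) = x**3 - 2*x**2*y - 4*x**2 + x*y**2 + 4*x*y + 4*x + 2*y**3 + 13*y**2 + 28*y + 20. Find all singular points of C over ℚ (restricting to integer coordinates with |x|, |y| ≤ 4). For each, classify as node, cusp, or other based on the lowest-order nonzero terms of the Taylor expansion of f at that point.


Singular points: {(0, -2)}; classification: cusp.

Compute partial derivatives:
  f_x = 3*x**2 - 4*x*y - 8*x + y**2 + 4*y + 4.
  f_y = -2*x**2 + 2*x*y + 4*x + 6*y**2 + 26*y + 28.
Scan x_0 ∈ {−4, ..., 4}. For each x_0, f_y(x_0, y) is a polynomial in y; find its integer roots y ∈ {−4, ..., 4}, then test f_x and f at those candidates.
  x = -4: f_y(-4, y) = 6*y**2 + 18*y - 20; no integer root y with |y| ≤ 4.
  x = -3: f_y(-3, y) = 6*y**2 + 20*y - 2; no integer root y with |y| ≤ 4.
  x = -2: f_y(-2, y) = 6*y**2 + 22*y + 12; vanishes at y ∈ {-3}. (-2, -3): f_x = 5 ≠ 0.
  x = -1: f_y(-1, y) = 6*y**2 + 24*y + 22; no integer root y with |y| ≤ 4.
  x = 0: f_y(0, y) = 6*y**2 + 26*y + 28; vanishes at y ∈ {-2}. (0, -2): f_x = 0, f = 0 — SINGULAR.
  x = 1: f_y(1, y) = 6*y**2 + 28*y + 30; vanishes at y ∈ {-3}. (1, -3): f_x = 8 ≠ 0.
  x = 2: f_y(2, y) = 6*y**2 + 30*y + 28; no integer root y with |y| ≤ 4.
  x = 3: f_y(3, y) = 6*y**2 + 32*y + 22; no integer root y with |y| ≤ 4.
  x = 4: f_y(4, y) = 6*y**2 + 34*y + 12; no integer root y with |y| ≤ 4.
Only singular point on the grid: (0, -2).
Classify: substitute x = 0 + u, y = -2 + v and expand: f = u**3 - 2*u**2*v + u*v**2 + 2*v**3 + v**2.
No constant or linear terms (consistent with a singular point). Quadratic part: v**2. Cubic part: u**3 - 2*u**2*v + u*v**2 + 2*v**3.
The quadratic part v**2 is a perfect square, so there is a single (double) tangent line v = 0, i.e. y = -2. Restricting the cubic part to that line (v = 0) leaves u**3 ≠ 0, so f is not divisible by v and the branch is v² ≈ -u**3 to lowest order — this is a cusp.
Classification: cusp.


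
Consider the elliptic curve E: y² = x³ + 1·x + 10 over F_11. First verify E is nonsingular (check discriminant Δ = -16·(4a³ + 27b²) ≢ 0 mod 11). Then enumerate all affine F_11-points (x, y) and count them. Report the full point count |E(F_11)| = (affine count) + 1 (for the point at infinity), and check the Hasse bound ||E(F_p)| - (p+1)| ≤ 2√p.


Affine points = {(1, 1), (1, 10), (2, 3), (2, 8), (4, 1), (4, 10), (6, 1), (6, 10), (9, 0)}; affine count = 9; |E(F_11)| = 10.

Discriminant check: Δ ∝ 4a³ + 27b² = 4·1³ + 27·10² = 4·1 + 27·100 ≡ 9 (mod 11). Nonzero ⇒ E is nonsingular.
For each x ∈ F_11, compute rhs = x³ + 1·x + 10 mod 11, then count y ∈ F_11 with y² ≡ rhs.
  x = 0: rhs = 10, matching y values: none (0 points).
  x = 1: rhs = 1, matching y values: 1, 10 (2 points).
  x = 2: rhs = 9, matching y values: 3, 8 (2 points).
  x = 3: rhs = 7, matching y values: none (0 points).
  x = 4: rhs = 1, matching y values: 1, 10 (2 points).
  x = 5: rhs = 8, matching y values: none (0 points).
  x = 6: rhs = 1, matching y values: 1, 10 (2 points).
  x = 7: rhs = 8, matching y values: none (0 points).
  x = 8: rhs = 2, matching y values: none (0 points).
  x = 9: rhs = 0, matching y values: 0 (1 points).
  x = 10: rhs = 8, matching y values: none (0 points).
Total affine count: 9.
Full point count |E(F_11)| = 9 + 1 = 10.
Hasse bound: |10 − (11+1)| = |-2| = 2 ≤ 2√11 ≈ 6.6332 ✓.


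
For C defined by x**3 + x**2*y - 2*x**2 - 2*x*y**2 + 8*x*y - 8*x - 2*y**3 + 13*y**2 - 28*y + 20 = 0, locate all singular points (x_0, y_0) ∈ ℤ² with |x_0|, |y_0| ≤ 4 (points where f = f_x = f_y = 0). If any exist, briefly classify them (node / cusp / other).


Singular points: {(0, 2)}; classification: cusp.

Compute partial derivatives:
  f_x = 3*x**2 + 2*x*y - 4*x - 2*y**2 + 8*y - 8.
  f_y = x**2 - 4*x*y + 8*x - 6*y**2 + 26*y - 28.
Scan x_0 ∈ {−4, ..., 4}. For each x_0, f_y(x_0, y) is a polynomial in y; find its integer roots y ∈ {−4, ..., 4}, then test f_x and f at those candidates.
  x = -4: f_y(-4, y) = -6*y**2 + 42*y - 44; no integer root y with |y| ≤ 4.
  x = -3: f_y(-3, y) = -6*y**2 + 38*y - 43; no integer root y with |y| ≤ 4.
  x = -2: f_y(-2, y) = -6*y**2 + 34*y - 40; vanishes at y ∈ {4}. (-2, 4): f_x = -4 ≠ 0.
  x = -1: f_y(-1, y) = -6*y**2 + 30*y - 35; no integer root y with |y| ≤ 4.
  x = 0: f_y(0, y) = -6*y**2 + 26*y - 28; vanishes at y ∈ {2}. (0, 2): f_x = 0, f = 0 — SINGULAR.
  x = 1: f_y(1, y) = -6*y**2 + 22*y - 19; no integer root y with |y| ≤ 4.
  x = 2: f_y(2, y) = -6*y**2 + 18*y - 8; no integer root y with |y| ≤ 4.
  x = 3: f_y(3, y) = -6*y**2 + 14*y + 5; no integer root y with |y| ≤ 4.
  x = 4: f_y(4, y) = -6*y**2 + 10*y + 20; no integer root y with |y| ≤ 4.
Only singular point on the grid: (0, 2).
Classify: substitute x = 0 + u, y = 2 + v and expand: f = u**3 + u**2*v - 2*u*v**2 - 2*v**3 + v**2.
No constant or linear terms (consistent with a singular point). Quadratic part: v**2. Cubic part: u**3 + u**2*v - 2*u*v**2 - 2*v**3.
The quadratic part v**2 is a perfect square, so there is a single (double) tangent line v = 0, i.e. y = 2. Restricting the cubic part to that line (v = 0) leaves u**3 ≠ 0, so f is not divisible by v and the branch is v² ≈ -u**3 to lowest order — this is a cusp.
Classification: cusp.


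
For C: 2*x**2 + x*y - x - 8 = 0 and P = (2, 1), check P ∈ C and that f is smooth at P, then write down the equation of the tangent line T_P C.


Tangent line at P: 8*x + 2*y - 18 = 0.

Step 1: f(2, 1) = 0, so P lies on C.
Step 2: partial derivatives
  f_x(x, y) = 4*x + y - 1, f_y(x, y) = x.
  f_x(P) = 8, f_y(P) = 2 (gradient nonzero, so P is smooth).
Step 3: tangent line at P: 8·(x − 2) + 2·(y − 1) = 0.
Expanding: 8*x + 2*y - 18 = 0.


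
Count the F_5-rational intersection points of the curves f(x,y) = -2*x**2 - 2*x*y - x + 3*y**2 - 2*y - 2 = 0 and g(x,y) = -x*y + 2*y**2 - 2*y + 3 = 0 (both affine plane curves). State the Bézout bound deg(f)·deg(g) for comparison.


Common zeros: ∅; count = 0; Bézout bound = 4.

deg(f) = 2, deg(g) = 2, so Bézout bound = 4.
Scan x ∈ F_5. For each x, list the y ∈ F_5 with f(x, y) ≡ 0 and those with g(x, y) ≡ 0 (mod 5); the common zeros in that column are the intersection.
  x = 0: f ≡ 0 at y ∈ ∅; g ≡ 0 at y ∈ {3}; common: ∅.
  x = 1: f ≡ 0 at y ∈ {0, 3}; g ≡ 0 at y ∈ {2}; common: ∅.
  x = 2: f ≡ 0 at y ∈ {1}; g ≡ 0 at y ∈ ∅; common: ∅.
  x = 3: f ≡ 0 at y ∈ {3}; g ≡ 0 at y ∈ {1, 4}; common: ∅.
  x = 4: f ≡ 0 at y ∈ {1, 4}; g ≡ 0 at y ∈ ∅; common: ∅.
Collecting: common zeros = ∅, so the count is 0.
Comparison with the Bézout bound: 0 ≤ 4 = deg(f)·deg(g), as expected for curves with no common component (the affine F_5-count falls short of the bound because intersections may lie at infinity, over extension fields, or carry multiplicity).


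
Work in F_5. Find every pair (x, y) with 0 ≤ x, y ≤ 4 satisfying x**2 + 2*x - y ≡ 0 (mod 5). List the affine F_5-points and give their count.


Affine F_5-points: {(0, 0), (1, 3), (2, 3), (3, 0), (4, 4)}; count = 5.

For each of the 25 pairs (x, y) ∈ F_5², evaluate f(x, y) mod 5. Record the zeros.
  x = 0: [0↦0, 1↦4, 2↦3, 3↦2, 4↦1]  zeros at y ∈ {0}
  x = 1: [0↦3, 1↦2, 2↦1, 3↦0, 4↦4]  zeros at y ∈ {3}
  x = 2: [0↦3, 1↦2, 2↦1, 3↦0, 4↦4]  zeros at y ∈ {3}
  x = 3: [0↦0, 1↦4, 2↦3, 3↦2, 4↦1]  zeros at y ∈ {0}
  x = 4: [0↦4, 1↦3, 2↦2, 3↦1, 4↦0]  zeros at y ∈ {4}
Collecting zeros: affine points = {(0, 0), (1, 3), (2, 3), (3, 0), (4, 4)}.
Total count |C(F_5)_aff| = 5.


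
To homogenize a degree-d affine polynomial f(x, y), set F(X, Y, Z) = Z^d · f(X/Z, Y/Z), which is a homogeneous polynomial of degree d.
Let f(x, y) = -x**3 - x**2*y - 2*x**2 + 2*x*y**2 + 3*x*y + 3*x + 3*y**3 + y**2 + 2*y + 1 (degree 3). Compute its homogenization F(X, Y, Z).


F(X, Y, Z) = -X**3 - X**2*Y - 2*X**2*Z + 2*X*Y**2 + 3*X*Y*Z + 3*X*Z**2 + 3*Y**3 + Y**2*Z + 2*Y*Z**2 + Z**3

deg(f) = 3.
Substitute x = X/Z, y = Y/Z into f, then multiply by Z^3.
  monomial -1·x^3·y^0 ↦ -1·X^3·Y^0·Z^0.
  monomial -1·x^2·y^1 ↦ -1·X^2·Y^1·Z^0.
  monomial -2·x^2·y^0 ↦ -2·X^2·Y^0·Z^1.
  monomial 2·x^1·y^2 ↦ 2·X^1·Y^2·Z^0.
  monomial 3·x^1·y^1 ↦ 3·X^1·Y^1·Z^1.
  monomial 3·x^1·y^0 ↦ 3·X^1·Y^0·Z^2.
  monomial 3·x^0·y^3 ↦ 3·X^0·Y^3·Z^0.
  monomial 1·x^0·y^2 ↦ 1·X^0·Y^2·Z^1.
  monomial 2·x^0·y^1 ↦ 2·X^0·Y^1·Z^2.
  monomial 1·x^0·y^0 ↦ 1·X^0·Y^0·Z^3.
Collecting: F(X, Y, Z) = -X**3 - X**2*Y - 2*X**2*Z + 2*X*Y**2 + 3*X*Y*Z + 3*X*Z**2 + 3*Y**3 + Y**2*Z + 2*Y*Z**2 + Z**3.


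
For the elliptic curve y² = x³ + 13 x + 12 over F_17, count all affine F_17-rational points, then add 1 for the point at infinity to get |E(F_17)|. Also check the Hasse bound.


Affine points = {(1, 3), (1, 14), (4, 3), (4, 14), (5, 7), (5, 10), (6, 0), (7, 2), (7, 15), (8, 4), (8, 13), (9, 5), (9, 12), (12, 3), (12, 14), (13, 7), (13, 10), (16, 7), (16, 10)}; affine count = 19; |E(F_17)| = 20.

Discriminant check: Δ ∝ 4a³ + 27b² = 4·13³ + 27·12² = 4·2197 + 27·144 ≡ 11 (mod 17). Nonzero ⇒ E is nonsingular.
For each x ∈ F_17, compute rhs = x³ + 13·x + 12 mod 17, then count y ∈ F_17 with y² ≡ rhs.
  x = 0: rhs = 12, matching y values: none (0 points).
  x = 1: rhs = 9, matching y values: 3, 14 (2 points).
  x = 2: rhs = 12, matching y values: none (0 points).
  x = 3: rhs = 10, matching y values: none (0 points).
  x = 4: rhs = 9, matching y values: 3, 14 (2 points).
  x = 5: rhs = 15, matching y values: 7, 10 (2 points).
  x = 6: rhs = 0, matching y values: 0 (1 points).
  x = 7: rhs = 4, matching y values: 2, 15 (2 points).
  x = 8: rhs = 16, matching y values: 4, 13 (2 points).
  x = 9: rhs = 8, matching y values: 5, 12 (2 points).
  x = 10: rhs = 3, matching y values: none (0 points).
  x = 11: rhs = 7, matching y values: none (0 points).
  x = 12: rhs = 9, matching y values: 3, 14 (2 points).
  x = 13: rhs = 15, matching y values: 7, 10 (2 points).
  x = 14: rhs = 14, matching y values: none (0 points).
  x = 15: rhs = 12, matching y values: none (0 points).
  x = 16: rhs = 15, matching y values: 7, 10 (2 points).
Total affine count: 19.
Full point count |E(F_17)| = 19 + 1 = 20.
Hasse bound: |20 − (17+1)| = |2| = 2 ≤ 2√17 ≈ 8.2462 ✓.


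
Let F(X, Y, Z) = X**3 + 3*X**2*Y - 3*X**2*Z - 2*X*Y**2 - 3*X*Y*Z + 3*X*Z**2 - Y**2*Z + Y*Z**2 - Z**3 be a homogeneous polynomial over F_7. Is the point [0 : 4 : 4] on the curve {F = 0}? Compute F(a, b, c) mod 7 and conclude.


F(0,4,4) ≡ 6 (mod 7); P is NOT on the curve.

Evaluate F(0, 4, 4) term-by-term (mod 7).
  X**3 ↦ 1·0·1·1 = 0
  3*X**2*Y ↦ 3·0·4·1 = 0
  -3*X**2*Z ↦ -3·0·1·4 = 0
  -2*X*Y**2 ↦ -2·0·16·1 = 0
  -3*X*Y*Z ↦ -3·0·4·4 = 0
  3*X*Z**2 ↦ 3·0·1·16 = 0
  -Y**2*Z ↦ -1·1·16·4 = -64
  Y*Z**2 ↦ 1·1·4·16 = 64
  -Z**3 ↦ -1·1·1·64 = -64
Sum: F(0, 4, 4) = (0) + (0) + (0) + (0) + (0) + (0) + (-64) + (64) + (-64) = -64.
Reducing mod 7: -64 ≡ 6 (mod 7).
Since F(a, b, c) ≡ 6 ≠ 0 (mod 7), P does NOT lie on the curve.


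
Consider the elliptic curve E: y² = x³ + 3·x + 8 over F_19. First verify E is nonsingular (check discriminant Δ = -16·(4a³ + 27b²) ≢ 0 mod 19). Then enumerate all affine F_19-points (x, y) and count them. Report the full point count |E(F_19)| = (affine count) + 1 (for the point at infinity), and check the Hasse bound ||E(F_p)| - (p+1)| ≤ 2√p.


Affine points = {(3, 5), (3, 14), (7, 7), (7, 12), (9, 2), (9, 17), (11, 2), (11, 17), (12, 9), (12, 10), (14, 1), (14, 18), (18, 2), (18, 17)}; affine count = 14; |E(F_19)| = 15.

Discriminant check: Δ ∝ 4a³ + 27b² = 4·3³ + 27·8² = 4·27 + 27·64 ≡ 12 (mod 19). Nonzero ⇒ E is nonsingular.
For each x ∈ F_19, compute rhs = x³ + 3·x + 8 mod 19, then count y ∈ F_19 with y² ≡ rhs.
  x = 0: rhs = 8, matching y values: none (0 points).
  x = 1: rhs = 12, matching y values: none (0 points).
  x = 2: rhs = 3, matching y values: none (0 points).
  x = 3: rhs = 6, matching y values: 5, 14 (2 points).
  x = 4: rhs = 8, matching y values: none (0 points).
  x = 5: rhs = 15, matching y values: none (0 points).
  x = 6: rhs = 14, matching y values: none (0 points).
  x = 7: rhs = 11, matching y values: 7, 12 (2 points).
  x = 8: rhs = 12, matching y values: none (0 points).
  x = 9: rhs = 4, matching y values: 2, 17 (2 points).
  x = 10: rhs = 12, matching y values: none (0 points).
  x = 11: rhs = 4, matching y values: 2, 17 (2 points).
  x = 12: rhs = 5, matching y values: 9, 10 (2 points).
  x = 13: rhs = 2, matching y values: none (0 points).
  x = 14: rhs = 1, matching y values: 1, 18 (2 points).
  x = 15: rhs = 8, matching y values: none (0 points).
  x = 16: rhs = 10, matching y values: none (0 points).
  x = 17: rhs = 13, matching y values: none (0 points).
  x = 18: rhs = 4, matching y values: 2, 17 (2 points).
Total affine count: 14.
Full point count |E(F_19)| = 14 + 1 = 15.
Hasse bound: |15 − (19+1)| = |-5| = 5 ≤ 2√19 ≈ 8.7178 ✓.


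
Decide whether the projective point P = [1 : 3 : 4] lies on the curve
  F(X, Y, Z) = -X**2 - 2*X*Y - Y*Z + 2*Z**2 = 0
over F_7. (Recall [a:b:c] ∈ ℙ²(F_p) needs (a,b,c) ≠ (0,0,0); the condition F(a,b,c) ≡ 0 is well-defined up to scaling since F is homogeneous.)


F(1,3,4) ≡ 6 (mod 7); P is NOT on the curve.

Evaluate F(1, 3, 4) term-by-term (mod 7).
  -X**2 ↦ -1·1·1·1 = -1
  -2*X*Y ↦ -2·1·3·1 = -6
  -Y*Z ↦ -1·1·3·4 = -12
  2*Z**2 ↦ 2·1·1·16 = 32
Sum: F(1, 3, 4) = (-1) + (-6) + (-12) + (32) = 13.
Reducing mod 7: 13 ≡ 6 (mod 7).
Since F(a, b, c) ≡ 6 ≠ 0 (mod 7), P does NOT lie on the curve.


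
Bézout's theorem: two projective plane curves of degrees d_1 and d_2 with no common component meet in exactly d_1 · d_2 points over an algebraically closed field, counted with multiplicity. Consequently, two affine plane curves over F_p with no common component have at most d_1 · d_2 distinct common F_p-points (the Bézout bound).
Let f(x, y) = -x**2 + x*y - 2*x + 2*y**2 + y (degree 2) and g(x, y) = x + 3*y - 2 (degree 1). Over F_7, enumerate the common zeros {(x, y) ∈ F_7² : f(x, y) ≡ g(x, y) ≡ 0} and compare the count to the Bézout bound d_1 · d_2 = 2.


Common zeros: {(0, 3), (4, 4)}; count = 2; Bézout bound = 2.

deg(f) = 2, deg(g) = 1, so Bézout bound = 2.
Scan x ∈ F_7. For each x, list the y ∈ F_7 with f(x, y) ≡ 0 and those with g(x, y) ≡ 0 (mod 7); the common zeros in that column are the intersection.
  x = 0: f ≡ 0 at y ∈ {0, 3}; g ≡ 0 at y ∈ {3}; common: {3}.
  x = 1: f ≡ 0 at y ∈ {3}; g ≡ 0 at y ∈ {5}; common: ∅.
  x = 2: f ≡ 0 at y ∈ ∅; g ≡ 0 at y ∈ {0}; common: ∅.
  x = 3: f ≡ 0 at y ∈ ∅; g ≡ 0 at y ∈ {2}; common: ∅.
  x = 4: f ≡ 0 at y ∈ {4}; g ≡ 0 at y ∈ {4}; common: {4}.
  x = 5: f ≡ 0 at y ∈ {0, 4}; g ≡ 0 at y ∈ {6}; common: ∅.
  x = 6: f ≡ 0 at y ∈ ∅; g ≡ 0 at y ∈ {1}; common: ∅.
Collecting: common zeros = {(0, 3), (4, 4)}, so the count is 2.
Comparison with the Bézout bound: 2 ≤ 2 = deg(f)·deg(g), as expected for curves with no common component (the bound is attained).


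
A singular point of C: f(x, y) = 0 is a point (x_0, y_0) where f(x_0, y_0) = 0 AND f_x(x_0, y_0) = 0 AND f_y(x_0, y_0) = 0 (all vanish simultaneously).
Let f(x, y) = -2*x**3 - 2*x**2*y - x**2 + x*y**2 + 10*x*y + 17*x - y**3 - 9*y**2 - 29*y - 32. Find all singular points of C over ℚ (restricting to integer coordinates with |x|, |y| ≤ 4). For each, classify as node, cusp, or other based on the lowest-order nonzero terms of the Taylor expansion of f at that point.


Singular points: {(1, -3)}; classification: node.

Compute partial derivatives:
  f_x = -6*x**2 - 4*x*y - 2*x + y**2 + 10*y + 17.
  f_y = -2*x**2 + 2*x*y + 10*x - 3*y**2 - 18*y - 29.
Scan x_0 ∈ {−4, ..., 4}. For each x_0, f_y(x_0, y) is a polynomial in y; find its integer roots y ∈ {−4, ..., 4}, then test f_x and f at those candidates.
  x = -4: f_y(-4, y) = -3*y**2 - 26*y - 101; no integer root y with |y| ≤ 4.
  x = -3: f_y(-3, y) = -3*y**2 - 24*y - 77; no integer root y with |y| ≤ 4.
  x = -2: f_y(-2, y) = -3*y**2 - 22*y - 57; no integer root y with |y| ≤ 4.
  x = -1: f_y(-1, y) = -3*y**2 - 20*y - 41; no integer root y with |y| ≤ 4.
  x = 0: f_y(0, y) = -3*y**2 - 18*y - 29; no integer root y with |y| ≤ 4.
  x = 1: f_y(1, y) = -3*y**2 - 16*y - 21; vanishes at y ∈ {-3}. (1, -3): f_x = 0, f = 0 — SINGULAR.
  x = 2: f_y(2, y) = -3*y**2 - 14*y - 17; no integer root y with |y| ≤ 4.
  x = 3: f_y(3, y) = -3*y**2 - 12*y - 17; no integer root y with |y| ≤ 4.
  x = 4: f_y(4, y) = -3*y**2 - 10*y - 21; no integer root y with |y| ≤ 4.
Only singular point on the grid: (1, -3).
Classify: substitute x = 1 + u, y = -3 + v and expand: f = -2*u**3 - 2*u**2*v - u**2 + u*v**2 - v**3 + v**2.
No constant or linear terms (consistent with a singular point). Quadratic part: -u**2 + v**2. Cubic part: -2*u**3 - 2*u**2*v + u*v**2 - v**3.
The quadratic part v**2 - u**2 = (v − u)(v + u) splits into two distinct linear factors, so there are two distinct tangent lines y − -3 = ±(x − 1) — this is a node (ordinary double point).
Classification: node.


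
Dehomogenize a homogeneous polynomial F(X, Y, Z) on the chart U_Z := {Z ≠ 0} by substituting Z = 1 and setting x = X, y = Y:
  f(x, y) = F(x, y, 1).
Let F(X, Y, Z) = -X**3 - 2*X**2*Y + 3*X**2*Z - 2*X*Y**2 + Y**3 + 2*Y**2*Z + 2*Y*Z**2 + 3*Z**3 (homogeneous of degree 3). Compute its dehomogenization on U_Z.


f(x, y) = -x**3 - 2*x**2*y + 3*x**2 - 2*x*y**2 + y**3 + 2*y**2 + 2*y + 3

On U_Z we set Z = 1. Each monomial c·X^i·Y^j·Z^k in F becomes c·x^i·y^j·1^k = c·x^i·y^j.
Substituting Z = 1: F(X, Y, 1) = -x**3 - 2*x**2*y + 3*x**2 - 2*x*y**2 + y**3 + 2*y**2 + 2*y + 3.
Note: deg(f) ≤ deg(F) = 3; strict inequality happens when F is divisible by Z (lost terms).


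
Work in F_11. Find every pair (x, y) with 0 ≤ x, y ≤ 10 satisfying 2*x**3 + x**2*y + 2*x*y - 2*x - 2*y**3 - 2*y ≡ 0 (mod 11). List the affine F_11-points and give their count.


Affine F_11-points: {(0, 0), (1, 0), (3, 3), (4, 3), (5, 10), (6, 6), (8, 3), (10, 0), (10, 2), (10, 9)}; count = 10.

For each of the 121 pairs (x, y) ∈ F_11², evaluate f(x, y) mod 11. Record the zeros.
  x = 0: [0↦0, 1↦7, 2↦2, 3↦6, 4↦7, 5↦4, 6↦7, 7↦4, 8↦5, 9↦9, 10↦4]  zeros at y ∈ {0}
  x = 1: [0↦0, 1↦10, 2↦8, 3↦4, 4↦8, 5↦8, 6↦3, 7↦3, 8↦7, 9↦3, 10↦1]  zeros at y ∈ {0}
  x = 2: [0↦1, 1↦5, 2↦8, 3↦9, 4↦7, 5↦1, 6↦1, 7↦6, 8↦4, 9↦5, 10↦8]  zeros at y ∈ ∅
  x = 3: [0↦4, 1↦4, 2↦3, 3↦0, 4↦5, 5↦6, 6↦2, 7↦3, 8↦8, 9↦5, 10↦4]  zeros at y ∈ {3}
  x = 4: [0↦10, 1↦8, 2↦5, 3↦0, 4↦3, 5↦2, 6↦7, 7↦6, 8↦9, 9↦4, 10↦1]  zeros at y ∈ {3}
  x = 5: [0↦9, 1↦7, 2↦4, 3↦10, 4↦2, 5↦1, 6↦6, 7↦5, 8↦8, 9↦3, 10↦0]  zeros at y ∈ {10}
  x = 6: [0↦2, 1↦2, 2↦1, 3↦9, 4↦3, 5↦4, 6↦0, 7↦1, 8↦6, 9↦3, 10↦2]  zeros at y ∈ {6}
  x = 7: [0↦1, 1↦5, 2↦8, 3↦9, 4↦7, 5↦1, 6↦1, 7↦6, 8↦4, 9↦5, 10↦8]  zeros at y ∈ ∅
  x = 8: [0↦7, 1↦6, 2↦4, 3↦0, 4↦4, 5↦4, 6↦10, 7↦10, 8↦3, 9↦10, 10↦8]  zeros at y ∈ {3}
  x = 9: [0↦10, 1↦6, 2↦1, 3↦5, 4↦6, 5↦3, 6↦6, 7↦3, 8↦4, 9↦8, 10↦3]  zeros at y ∈ ∅
  x = 10: [0↦0, 1↦6, 2↦0, 3↦3, 4↦3, 5↦10, 6↦1, 7↦8, 8↦8, 9↦0, 10↦5]  zeros at y ∈ {0, 2, 9}
Collecting zeros: affine points = {(0, 0), (1, 0), (3, 3), (4, 3), (5, 10), (6, 6), (8, 3), (10, 0), (10, 2), (10, 9)}.
Total count |C(F_11)_aff| = 10.


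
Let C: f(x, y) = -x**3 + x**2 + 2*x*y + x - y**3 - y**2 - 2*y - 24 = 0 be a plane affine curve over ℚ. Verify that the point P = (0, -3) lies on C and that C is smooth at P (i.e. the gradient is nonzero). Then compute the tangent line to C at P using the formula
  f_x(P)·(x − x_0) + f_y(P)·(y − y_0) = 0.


Tangent line at P: -5*x - 23*y - 69 = 0.

Step 1: f(0, -3) = 0, so P lies on C.
Step 2: partial derivatives
  f_x(x, y) = -3*x**2 + 2*x + 2*y + 1, f_y(x, y) = 2*x - 3*y**2 - 2*y - 2.
  f_x(P) = -5, f_y(P) = -23 (gradient nonzero, so P is smooth).
Step 3: tangent line at P: -5·(x − 0) + -23·(y − -3) = 0.
Expanding: -5*x - 23*y - 69 = 0.


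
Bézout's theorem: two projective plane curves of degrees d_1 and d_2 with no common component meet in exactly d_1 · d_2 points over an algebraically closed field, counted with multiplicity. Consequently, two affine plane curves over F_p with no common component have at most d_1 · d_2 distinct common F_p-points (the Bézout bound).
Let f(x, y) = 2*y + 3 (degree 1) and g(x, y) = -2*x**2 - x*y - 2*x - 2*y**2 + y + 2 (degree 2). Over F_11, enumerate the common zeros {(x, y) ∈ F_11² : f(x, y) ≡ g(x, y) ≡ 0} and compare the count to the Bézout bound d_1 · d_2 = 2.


Common zeros: {(9, 4), (10, 4)}; count = 2; Bézout bound = 2.

deg(f) = 1, deg(g) = 2, so Bézout bound = 2.
Scan x ∈ F_11. For each x, list the y ∈ F_11 with f(x, y) ≡ 0 and those with g(x, y) ≡ 0 (mod 11); the common zeros in that column are the intersection.
  x = 0: f ≡ 0 at y ∈ {4}; g ≡ 0 at y ∈ ∅; common: ∅.
  x = 1: f ≡ 0 at y ∈ {4}; g ≡ 0 at y ∈ ∅; common: ∅.
  x = 2: f ≡ 0 at y ∈ {4}; g ≡ 0 at y ∈ {6, 10}; common: ∅.
  x = 3: f ≡ 0 at y ∈ {4}; g ≡ 0 at y ∈ {0, 10}; common: ∅.
  x = 4: f ≡ 0 at y ∈ {4}; g ≡ 0 at y ∈ ∅; common: ∅.
  x = 5: f ≡ 0 at y ∈ {4}; g ≡ 0 at y ∈ {3, 6}; common: ∅.
  x = 6: f ≡ 0 at y ∈ {4}; g ≡ 0 at y ∈ ∅; common: ∅.
  x = 7: f ≡ 0 at y ∈ {4}; g ≡ 0 at y ∈ {0, 8}; common: ∅.
  x = 8: f ≡ 0 at y ∈ {4}; g ≡ 0 at y ∈ ∅; common: ∅.
  x = 9: f ≡ 0 at y ∈ {4}; g ≡ 0 at y ∈ {3, 4}; common: {4}.
  x = 10: f ≡ 0 at y ∈ {4}; g ≡ 0 at y ∈ {4, 8}; common: {4}.
Collecting: common zeros = {(9, 4), (10, 4)}, so the count is 2.
Comparison with the Bézout bound: 2 ≤ 2 = deg(f)·deg(g), as expected for curves with no common component (the bound is attained).


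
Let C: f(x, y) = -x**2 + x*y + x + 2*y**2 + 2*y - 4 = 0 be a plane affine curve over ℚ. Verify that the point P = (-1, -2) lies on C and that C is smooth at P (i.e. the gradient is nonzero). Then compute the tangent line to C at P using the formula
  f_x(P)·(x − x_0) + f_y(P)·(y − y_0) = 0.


Tangent line at P: x - 7*y - 13 = 0.

Step 1: f(-1, -2) = 0, so P lies on C.
Step 2: partial derivatives
  f_x(x, y) = -2*x + y + 1, f_y(x, y) = x + 4*y + 2.
  f_x(P) = 1, f_y(P) = -7 (gradient nonzero, so P is smooth).
Step 3: tangent line at P: 1·(x − -1) + -7·(y − -2) = 0.
Expanding: x - 7*y - 13 = 0.


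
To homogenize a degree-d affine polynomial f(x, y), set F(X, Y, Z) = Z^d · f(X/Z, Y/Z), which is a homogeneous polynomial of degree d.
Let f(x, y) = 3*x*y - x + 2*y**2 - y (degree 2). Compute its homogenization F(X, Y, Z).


F(X, Y, Z) = 3*X*Y - X*Z + 2*Y**2 - Y*Z

deg(f) = 2.
Substitute x = X/Z, y = Y/Z into f, then multiply by Z^2.
  monomial 3·x^1·y^1 ↦ 3·X^1·Y^1·Z^0.
  monomial -1·x^1·y^0 ↦ -1·X^1·Y^0·Z^1.
  monomial 2·x^0·y^2 ↦ 2·X^0·Y^2·Z^0.
  monomial -1·x^0·y^1 ↦ -1·X^0·Y^1·Z^1.
Collecting: F(X, Y, Z) = 3*X*Y - X*Z + 2*Y**2 - Y*Z.


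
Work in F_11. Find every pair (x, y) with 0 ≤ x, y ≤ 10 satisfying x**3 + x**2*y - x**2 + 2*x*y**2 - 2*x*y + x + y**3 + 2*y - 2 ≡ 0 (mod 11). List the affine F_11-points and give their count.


Affine F_11-points: {(1, 4), (2, 1), (3, 5), (4, 2), (5, 6), (6, 8), (7, 10), (10, 7)}; count = 8.

For each of the 121 pairs (x, y) ∈ F_11², evaluate f(x, y) mod 11. Record the zeros.
  x = 0: [0↦9, 1↦1, 2↦10, 3↦9, 4↦4, 5↦1, 6↦6, 7↦3, 8↦9, 9↦8, 10↦6]  zeros at y ∈ ∅
  x = 1: [0↦10, 1↦3, 2↦6, 3↦3, 4↦0, 5↦3, 6↦7, 7↦7, 8↦9, 9↦8, 10↦10]  zeros at y ∈ {4}
  x = 2: [0↦4, 1↦0, 2↦10, 3↦7, 4↦8, 5↦8, 6↦2, 7↦7, 8↦7, 9↦8, 10↦5]  zeros at y ∈ {1}
  x = 3: [0↦8, 1↦9, 2↦6, 3↦5, 4↦1, 5↦0, 6↦8, 7↦9, 8↦9, 9↦3, 10↦8]  zeros at y ∈ {5}
  x = 4: [0↦6, 1↦3, 2↦0, 3↦3, 4↦7, 5↦7, 6↦9, 7↦8, 8↦10, 9↦10, 10↦3]  zeros at y ∈ {2}
  x = 5: [0↦4, 1↦10, 2↦9, 3↦7, 4↦10, 5↦2, 6↦0, 7↦10, 8↦5, 9↦2, 10↦7]  zeros at y ∈ {6}
  x = 6: [0↦8, 1↦3, 2↦6, 3↦1, 4↦5, 5↦2, 6↦9, 7↦10, 8↦0, 9↦7, 10↦4]  zeros at y ∈ {8}
  x = 7: [0↦2, 1↦10, 2↦8, 3↦2, 4↦9, 5↦2, 6↦9, 7↦3, 8↦1, 9↦9, 10↦0]  zeros at y ∈ {10}
  x = 8: [0↦3, 1↦4, 2↦10, 3↦5, 4↦6, 5↦8, 6↦6, 7↦6, 8↦3, 9↦3, 10↦1]  zeros at y ∈ ∅
  x = 9: [0↦6, 1↦2, 2↦7, 3↦5, 4↦2, 5↦4, 6↦6, 7↦3, 8↦1, 9↦6, 10↦2]  zeros at y ∈ ∅
  x = 10: [0↦6, 1↦10, 2↦5, 3↦8, 4↦3, 5↦7, 6↦4, 7↦0, 8↦1, 9↦2, 10↦9]  zeros at y ∈ {7}
Collecting zeros: affine points = {(1, 4), (2, 1), (3, 5), (4, 2), (5, 6), (6, 8), (7, 10), (10, 7)}.
Total count |C(F_11)_aff| = 8.


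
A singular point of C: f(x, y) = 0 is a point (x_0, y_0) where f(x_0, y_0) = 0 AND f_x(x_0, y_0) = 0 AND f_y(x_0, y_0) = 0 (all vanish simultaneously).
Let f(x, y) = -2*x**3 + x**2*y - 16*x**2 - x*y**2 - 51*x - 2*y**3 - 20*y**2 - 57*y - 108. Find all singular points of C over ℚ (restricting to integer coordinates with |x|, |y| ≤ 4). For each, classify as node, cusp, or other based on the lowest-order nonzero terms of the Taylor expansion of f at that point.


Singular points: {(-3, -3)}; classification: node.

Compute partial derivatives:
  f_x = -6*x**2 + 2*x*y - 32*x - y**2 - 51.
  f_y = x**2 - 2*x*y - 6*y**2 - 40*y - 57.
Scan x_0 ∈ {−4, ..., 4}. For each x_0, f_y(x_0, y) is a polynomial in y; find its integer roots y ∈ {−4, ..., 4}, then test f_x and f at those candidates.
  x = -4: f_y(-4, y) = -6*y**2 - 32*y - 41; no integer root y with |y| ≤ 4.
  x = -3: f_y(-3, y) = -6*y**2 - 34*y - 48; vanishes at y ∈ {-3}. (-3, -3): f_x = 0, f = 0 — SINGULAR.
  x = -2: f_y(-2, y) = -6*y**2 - 36*y - 53; no integer root y with |y| ≤ 4.
  x = -1: f_y(-1, y) = -6*y**2 - 38*y - 56; vanishes at y ∈ {-4}. (-1, -4): f_x = -33 ≠ 0.
  x = 0: f_y(0, y) = -6*y**2 - 40*y - 57; no integer root y with |y| ≤ 4.
  x = 1: f_y(1, y) = -6*y**2 - 42*y - 56; no integer root y with |y| ≤ 4.
  x = 2: f_y(2, y) = -6*y**2 - 44*y - 53; no integer root y with |y| ≤ 4.
  x = 3: f_y(3, y) = -6*y**2 - 46*y - 48; no integer root y with |y| ≤ 4.
  x = 4: f_y(4, y) = -6*y**2 - 48*y - 41; no integer root y with |y| ≤ 4.
Only singular point on the grid: (-3, -3).
Classify: substitute x = -3 + u, y = -3 + v and expand: f = -2*u**3 + u**2*v - u**2 - u*v**2 - 2*v**3 + v**2.
No constant or linear terms (consistent with a singular point). Quadratic part: -u**2 + v**2. Cubic part: -2*u**3 + u**2*v - u*v**2 - 2*v**3.
The quadratic part v**2 - u**2 = (v − u)(v + u) splits into two distinct linear factors, so there are two distinct tangent lines y − -3 = ±(x − -3) — this is a node (ordinary double point).
Classification: node.


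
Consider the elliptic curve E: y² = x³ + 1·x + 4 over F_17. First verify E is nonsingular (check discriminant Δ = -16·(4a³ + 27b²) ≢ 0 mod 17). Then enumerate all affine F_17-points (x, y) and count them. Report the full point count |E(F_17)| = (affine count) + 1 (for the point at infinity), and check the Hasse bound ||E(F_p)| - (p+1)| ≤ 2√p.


Affine points = {(0, 2), (0, 15), (3, 0), (4, 2), (4, 15), (5, 7), (5, 10), (13, 2), (13, 15), (14, 5), (14, 12), (16, 6), (16, 11)}; affine count = 13; |E(F_17)| = 14.

Discriminant check: Δ ∝ 4a³ + 27b² = 4·1³ + 27·4² = 4·1 + 27·16 ≡ 11 (mod 17). Nonzero ⇒ E is nonsingular.
For each x ∈ F_17, compute rhs = x³ + 1·x + 4 mod 17, then count y ∈ F_17 with y² ≡ rhs.
  x = 0: rhs = 4, matching y values: 2, 15 (2 points).
  x = 1: rhs = 6, matching y values: none (0 points).
  x = 2: rhs = 14, matching y values: none (0 points).
  x = 3: rhs = 0, matching y values: 0 (1 points).
  x = 4: rhs = 4, matching y values: 2, 15 (2 points).
  x = 5: rhs = 15, matching y values: 7, 10 (2 points).
  x = 6: rhs = 5, matching y values: none (0 points).
  x = 7: rhs = 14, matching y values: none (0 points).
  x = 8: rhs = 14, matching y values: none (0 points).
  x = 9: rhs = 11, matching y values: none (0 points).
  x = 10: rhs = 11, matching y values: none (0 points).
  x = 11: rhs = 3, matching y values: none (0 points).
  x = 12: rhs = 10, matching y values: none (0 points).
  x = 13: rhs = 4, matching y values: 2, 15 (2 points).
  x = 14: rhs = 8, matching y values: 5, 12 (2 points).
  x = 15: rhs = 11, matching y values: none (0 points).
  x = 16: rhs = 2, matching y values: 6, 11 (2 points).
Total affine count: 13.
Full point count |E(F_17)| = 13 + 1 = 14.
Hasse bound: |14 − (17+1)| = |-4| = 4 ≤ 2√17 ≈ 8.2462 ✓.


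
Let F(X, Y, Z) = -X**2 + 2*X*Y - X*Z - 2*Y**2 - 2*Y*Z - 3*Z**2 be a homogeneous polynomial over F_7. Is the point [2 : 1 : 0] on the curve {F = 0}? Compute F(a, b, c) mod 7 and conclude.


F(2,1,0) ≡ 5 (mod 7); P is NOT on the curve.

Evaluate F(2, 1, 0) term-by-term (mod 7).
  -X**2 ↦ -1·4·1·1 = -4
  2*X*Y ↦ 2·2·1·1 = 4
  -X*Z ↦ -1·2·1·0 = 0
  -2*Y**2 ↦ -2·1·1·1 = -2
  -2*Y*Z ↦ -2·1·1·0 = 0
  -3*Z**2 ↦ -3·1·1·0 = 0
Sum: F(2, 1, 0) = (-4) + (4) + (0) + (-2) + (0) + (0) = -2.
Reducing mod 7: -2 ≡ 5 (mod 7).
Since F(a, b, c) ≡ 5 ≠ 0 (mod 7), P does NOT lie on the curve.
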